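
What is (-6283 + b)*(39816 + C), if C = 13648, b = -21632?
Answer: -1492447560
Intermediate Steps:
(-6283 + b)*(39816 + C) = (-6283 - 21632)*(39816 + 13648) = -27915*53464 = -1492447560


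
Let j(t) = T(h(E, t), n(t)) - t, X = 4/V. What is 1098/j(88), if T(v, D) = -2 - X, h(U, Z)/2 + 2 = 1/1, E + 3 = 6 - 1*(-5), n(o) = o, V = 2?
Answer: -549/46 ≈ -11.935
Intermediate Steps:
X = 2 (X = 4/2 = 4*(½) = 2)
E = 8 (E = -3 + (6 - 1*(-5)) = -3 + (6 + 5) = -3 + 11 = 8)
h(U, Z) = -2 (h(U, Z) = -4 + 2/1 = -4 + 2*1 = -4 + 2 = -2)
T(v, D) = -4 (T(v, D) = -2 - 1*2 = -2 - 2 = -4)
j(t) = -4 - t
1098/j(88) = 1098/(-4 - 1*88) = 1098/(-4 - 88) = 1098/(-92) = 1098*(-1/92) = -549/46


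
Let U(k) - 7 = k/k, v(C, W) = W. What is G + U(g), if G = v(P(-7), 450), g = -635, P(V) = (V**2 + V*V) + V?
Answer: 458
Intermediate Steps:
P(V) = V + 2*V**2 (P(V) = (V**2 + V**2) + V = 2*V**2 + V = V + 2*V**2)
G = 450
U(k) = 8 (U(k) = 7 + k/k = 7 + 1 = 8)
G + U(g) = 450 + 8 = 458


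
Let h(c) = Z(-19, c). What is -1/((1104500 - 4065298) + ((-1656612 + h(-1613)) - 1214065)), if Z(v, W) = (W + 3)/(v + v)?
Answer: 19/110797220 ≈ 1.7148e-7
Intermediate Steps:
Z(v, W) = (3 + W)/(2*v) (Z(v, W) = (3 + W)/((2*v)) = (3 + W)*(1/(2*v)) = (3 + W)/(2*v))
h(c) = -3/38 - c/38 (h(c) = (½)*(3 + c)/(-19) = (½)*(-1/19)*(3 + c) = -3/38 - c/38)
-1/((1104500 - 4065298) + ((-1656612 + h(-1613)) - 1214065)) = -1/((1104500 - 4065298) + ((-1656612 + (-3/38 - 1/38*(-1613))) - 1214065)) = -1/(-2960798 + ((-1656612 + (-3/38 + 1613/38)) - 1214065)) = -1/(-2960798 + ((-1656612 + 805/19) - 1214065)) = -1/(-2960798 + (-31474823/19 - 1214065)) = -1/(-2960798 - 54542058/19) = -1/(-110797220/19) = -1*(-19/110797220) = 19/110797220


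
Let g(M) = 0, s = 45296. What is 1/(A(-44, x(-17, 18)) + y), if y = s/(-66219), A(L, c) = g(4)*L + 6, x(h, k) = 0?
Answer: 66219/352018 ≈ 0.18811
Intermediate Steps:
A(L, c) = 6 (A(L, c) = 0*L + 6 = 0 + 6 = 6)
y = -45296/66219 (y = 45296/(-66219) = 45296*(-1/66219) = -45296/66219 ≈ -0.68403)
1/(A(-44, x(-17, 18)) + y) = 1/(6 - 45296/66219) = 1/(352018/66219) = 66219/352018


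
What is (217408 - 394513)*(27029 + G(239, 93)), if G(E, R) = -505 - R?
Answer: -4681062255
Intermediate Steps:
(217408 - 394513)*(27029 + G(239, 93)) = (217408 - 394513)*(27029 + (-505 - 1*93)) = -177105*(27029 + (-505 - 93)) = -177105*(27029 - 598) = -177105*26431 = -4681062255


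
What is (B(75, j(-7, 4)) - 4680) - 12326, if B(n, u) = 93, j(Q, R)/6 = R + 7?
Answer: -16913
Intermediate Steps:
j(Q, R) = 42 + 6*R (j(Q, R) = 6*(R + 7) = 6*(7 + R) = 42 + 6*R)
(B(75, j(-7, 4)) - 4680) - 12326 = (93 - 4680) - 12326 = -4587 - 12326 = -16913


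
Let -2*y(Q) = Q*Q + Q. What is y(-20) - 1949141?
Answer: -1949331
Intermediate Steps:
y(Q) = -Q/2 - Q**2/2 (y(Q) = -(Q*Q + Q)/2 = -(Q**2 + Q)/2 = -(Q + Q**2)/2 = -Q/2 - Q**2/2)
y(-20) - 1949141 = -1/2*(-20)*(1 - 20) - 1949141 = -1/2*(-20)*(-19) - 1949141 = -190 - 1949141 = -1949331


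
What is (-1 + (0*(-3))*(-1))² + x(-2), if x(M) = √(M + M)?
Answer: 1 + 2*I ≈ 1.0 + 2.0*I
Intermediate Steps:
x(M) = √2*√M (x(M) = √(2*M) = √2*√M)
(-1 + (0*(-3))*(-1))² + x(-2) = (-1 + (0*(-3))*(-1))² + √2*√(-2) = (-1 + 0*(-1))² + √2*(I*√2) = (-1 + 0)² + 2*I = (-1)² + 2*I = 1 + 2*I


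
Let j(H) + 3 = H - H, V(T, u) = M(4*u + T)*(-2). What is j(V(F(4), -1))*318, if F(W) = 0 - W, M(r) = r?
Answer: -954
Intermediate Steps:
F(W) = -W
V(T, u) = -8*u - 2*T (V(T, u) = (4*u + T)*(-2) = (T + 4*u)*(-2) = -8*u - 2*T)
j(H) = -3 (j(H) = -3 + (H - H) = -3 + 0 = -3)
j(V(F(4), -1))*318 = -3*318 = -954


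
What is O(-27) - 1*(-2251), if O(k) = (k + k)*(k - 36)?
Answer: 5653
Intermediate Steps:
O(k) = 2*k*(-36 + k) (O(k) = (2*k)*(-36 + k) = 2*k*(-36 + k))
O(-27) - 1*(-2251) = 2*(-27)*(-36 - 27) - 1*(-2251) = 2*(-27)*(-63) + 2251 = 3402 + 2251 = 5653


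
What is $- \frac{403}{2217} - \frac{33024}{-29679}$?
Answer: $\frac{20417857}{21932781} \approx 0.93093$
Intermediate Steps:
$- \frac{403}{2217} - \frac{33024}{-29679} = \left(-403\right) \frac{1}{2217} - - \frac{11008}{9893} = - \frac{403}{2217} + \frac{11008}{9893} = \frac{20417857}{21932781}$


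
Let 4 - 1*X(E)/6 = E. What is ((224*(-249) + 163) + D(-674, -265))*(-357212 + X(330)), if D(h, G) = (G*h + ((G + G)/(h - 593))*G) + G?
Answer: -55800697492992/1267 ≈ -4.4042e+10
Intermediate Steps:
X(E) = 24 - 6*E
D(h, G) = G + G*h + 2*G²/(-593 + h) (D(h, G) = (G*h + ((2*G)/(-593 + h))*G) + G = (G*h + (2*G/(-593 + h))*G) + G = (G*h + 2*G²/(-593 + h)) + G = G + G*h + 2*G²/(-593 + h))
((224*(-249) + 163) + D(-674, -265))*(-357212 + X(330)) = ((224*(-249) + 163) - 265*(-593 + (-674)² - 592*(-674) + 2*(-265))/(-593 - 674))*(-357212 + (24 - 6*330)) = ((-55776 + 163) - 265*(-593 + 454276 + 399008 - 530)/(-1267))*(-357212 + (24 - 1980)) = (-55613 - 265*(-1/1267)*852161)*(-357212 - 1956) = (-55613 + 225822665/1267)*(-359168) = (155360994/1267)*(-359168) = -55800697492992/1267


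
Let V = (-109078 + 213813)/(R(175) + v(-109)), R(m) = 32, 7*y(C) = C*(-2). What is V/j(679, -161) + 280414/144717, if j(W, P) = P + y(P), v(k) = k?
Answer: 3528000193/256293807 ≈ 13.765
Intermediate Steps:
y(C) = -2*C/7 (y(C) = (C*(-2))/7 = (-2*C)/7 = -2*C/7)
j(W, P) = 5*P/7 (j(W, P) = P - 2*P/7 = 5*P/7)
V = -104735/77 (V = (-109078 + 213813)/(32 - 109) = 104735/(-77) = 104735*(-1/77) = -104735/77 ≈ -1360.2)
V/j(679, -161) + 280414/144717 = -104735/(77*((5/7)*(-161))) + 280414/144717 = -104735/77/(-115) + 280414*(1/144717) = -104735/77*(-1/115) + 280414/144717 = 20947/1771 + 280414/144717 = 3528000193/256293807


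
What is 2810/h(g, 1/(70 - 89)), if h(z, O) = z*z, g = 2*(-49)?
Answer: 1405/4802 ≈ 0.29259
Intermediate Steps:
g = -98
h(z, O) = z**2
2810/h(g, 1/(70 - 89)) = 2810/((-98)**2) = 2810/9604 = 2810*(1/9604) = 1405/4802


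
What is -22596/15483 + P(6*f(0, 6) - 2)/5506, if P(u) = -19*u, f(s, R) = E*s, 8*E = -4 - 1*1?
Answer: -20637537/14208233 ≈ -1.4525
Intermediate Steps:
E = -5/8 (E = (-4 - 1*1)/8 = (-4 - 1)/8 = (⅛)*(-5) = -5/8 ≈ -0.62500)
f(s, R) = -5*s/8
-22596/15483 + P(6*f(0, 6) - 2)/5506 = -22596/15483 - 19*(6*(-5/8*0) - 2)/5506 = -22596*1/15483 - 19*(6*0 - 2)*(1/5506) = -7532/5161 - 19*(0 - 2)*(1/5506) = -7532/5161 - 19*(-2)*(1/5506) = -7532/5161 + 38*(1/5506) = -7532/5161 + 19/2753 = -20637537/14208233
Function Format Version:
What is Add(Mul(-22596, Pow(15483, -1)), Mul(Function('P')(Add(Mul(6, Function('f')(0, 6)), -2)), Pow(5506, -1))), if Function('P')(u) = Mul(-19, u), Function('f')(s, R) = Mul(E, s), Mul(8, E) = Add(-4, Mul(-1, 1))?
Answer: Rational(-20637537, 14208233) ≈ -1.4525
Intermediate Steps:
E = Rational(-5, 8) (E = Mul(Rational(1, 8), Add(-4, Mul(-1, 1))) = Mul(Rational(1, 8), Add(-4, -1)) = Mul(Rational(1, 8), -5) = Rational(-5, 8) ≈ -0.62500)
Function('f')(s, R) = Mul(Rational(-5, 8), s)
Add(Mul(-22596, Pow(15483, -1)), Mul(Function('P')(Add(Mul(6, Function('f')(0, 6)), -2)), Pow(5506, -1))) = Add(Mul(-22596, Pow(15483, -1)), Mul(Mul(-19, Add(Mul(6, Mul(Rational(-5, 8), 0)), -2)), Pow(5506, -1))) = Add(Mul(-22596, Rational(1, 15483)), Mul(Mul(-19, Add(Mul(6, 0), -2)), Rational(1, 5506))) = Add(Rational(-7532, 5161), Mul(Mul(-19, Add(0, -2)), Rational(1, 5506))) = Add(Rational(-7532, 5161), Mul(Mul(-19, -2), Rational(1, 5506))) = Add(Rational(-7532, 5161), Mul(38, Rational(1, 5506))) = Add(Rational(-7532, 5161), Rational(19, 2753)) = Rational(-20637537, 14208233)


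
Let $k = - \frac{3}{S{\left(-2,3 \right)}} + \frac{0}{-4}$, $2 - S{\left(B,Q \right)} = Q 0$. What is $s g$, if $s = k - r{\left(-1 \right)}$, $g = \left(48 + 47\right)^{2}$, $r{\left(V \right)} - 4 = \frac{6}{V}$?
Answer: $\frac{9025}{2} \approx 4512.5$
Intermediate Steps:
$S{\left(B,Q \right)} = 2$ ($S{\left(B,Q \right)} = 2 - Q 0 = 2 - 0 = 2 + 0 = 2$)
$r{\left(V \right)} = 4 + \frac{6}{V}$
$k = - \frac{3}{2}$ ($k = - \frac{3}{2} + \frac{0}{-4} = \left(-3\right) \frac{1}{2} + 0 \left(- \frac{1}{4}\right) = - \frac{3}{2} + 0 = - \frac{3}{2} \approx -1.5$)
$g = 9025$ ($g = 95^{2} = 9025$)
$s = \frac{1}{2}$ ($s = - \frac{3}{2} - \left(4 + \frac{6}{-1}\right) = - \frac{3}{2} - \left(4 + 6 \left(-1\right)\right) = - \frac{3}{2} - \left(4 - 6\right) = - \frac{3}{2} - -2 = - \frac{3}{2} + 2 = \frac{1}{2} \approx 0.5$)
$s g = \frac{1}{2} \cdot 9025 = \frac{9025}{2}$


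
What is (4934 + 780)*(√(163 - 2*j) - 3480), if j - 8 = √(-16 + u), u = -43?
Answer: -19884720 + 5714*√(147 - 2*I*√59) ≈ -1.9815e+7 - 3615.1*I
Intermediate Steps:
j = 8 + I*√59 (j = 8 + √(-16 - 43) = 8 + √(-59) = 8 + I*√59 ≈ 8.0 + 7.6811*I)
(4934 + 780)*(√(163 - 2*j) - 3480) = (4934 + 780)*(√(163 - 2*(8 + I*√59)) - 3480) = 5714*(√(163 + (-16 - 2*I*√59)) - 3480) = 5714*(√(147 - 2*I*√59) - 3480) = 5714*(-3480 + √(147 - 2*I*√59)) = -19884720 + 5714*√(147 - 2*I*√59)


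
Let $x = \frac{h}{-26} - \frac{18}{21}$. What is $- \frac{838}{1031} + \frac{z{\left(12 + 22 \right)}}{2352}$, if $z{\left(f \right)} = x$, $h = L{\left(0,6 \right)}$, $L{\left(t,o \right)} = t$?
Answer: $- \frac{2300503}{2829064} \approx -0.81317$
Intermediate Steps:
$h = 0$
$x = - \frac{6}{7}$ ($x = \frac{0}{-26} - \frac{18}{21} = 0 \left(- \frac{1}{26}\right) - \frac{6}{7} = 0 - \frac{6}{7} = - \frac{6}{7} \approx -0.85714$)
$z{\left(f \right)} = - \frac{6}{7}$
$- \frac{838}{1031} + \frac{z{\left(12 + 22 \right)}}{2352} = - \frac{838}{1031} - \frac{6}{7 \cdot 2352} = \left(-838\right) \frac{1}{1031} - \frac{1}{2744} = - \frac{838}{1031} - \frac{1}{2744} = - \frac{2300503}{2829064}$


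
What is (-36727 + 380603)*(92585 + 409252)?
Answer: 172569700212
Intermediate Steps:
(-36727 + 380603)*(92585 + 409252) = 343876*501837 = 172569700212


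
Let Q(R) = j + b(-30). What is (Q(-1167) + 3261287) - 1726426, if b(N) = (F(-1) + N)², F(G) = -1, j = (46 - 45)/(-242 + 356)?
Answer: 175083709/114 ≈ 1.5358e+6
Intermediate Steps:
j = 1/114 ≈ 0.0087719
b(N) = (-1 + N)²
Q(R) = 109555/114 (Q(R) = 1/114 + (-1 - 30)² = 1/114 + (-31)² = 1/114 + 961 = 109555/114)
(Q(-1167) + 3261287) - 1726426 = (109555/114 + 3261287) - 1726426 = 371896273/114 - 1726426 = 175083709/114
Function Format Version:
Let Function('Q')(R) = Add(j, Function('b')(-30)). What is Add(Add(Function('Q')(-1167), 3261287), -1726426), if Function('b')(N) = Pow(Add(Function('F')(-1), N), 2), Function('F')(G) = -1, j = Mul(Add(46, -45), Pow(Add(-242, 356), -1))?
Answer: Rational(175083709, 114) ≈ 1.5358e+6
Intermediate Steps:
j = Rational(1, 114) (j = Mul(1, Pow(114, -1)) = Mul(1, Rational(1, 114)) = Rational(1, 114) ≈ 0.0087719)
Function('b')(N) = Pow(Add(-1, N), 2)
Function('Q')(R) = Rational(109555, 114) (Function('Q')(R) = Add(Rational(1, 114), Pow(Add(-1, -30), 2)) = Add(Rational(1, 114), Pow(-31, 2)) = Add(Rational(1, 114), 961) = Rational(109555, 114))
Add(Add(Function('Q')(-1167), 3261287), -1726426) = Add(Add(Rational(109555, 114), 3261287), -1726426) = Add(Rational(371896273, 114), -1726426) = Rational(175083709, 114)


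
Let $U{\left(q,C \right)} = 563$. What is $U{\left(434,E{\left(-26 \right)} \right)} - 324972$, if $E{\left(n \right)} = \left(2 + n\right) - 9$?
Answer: $-324409$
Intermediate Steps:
$E{\left(n \right)} = -7 + n$
$U{\left(434,E{\left(-26 \right)} \right)} - 324972 = 563 - 324972 = -324409$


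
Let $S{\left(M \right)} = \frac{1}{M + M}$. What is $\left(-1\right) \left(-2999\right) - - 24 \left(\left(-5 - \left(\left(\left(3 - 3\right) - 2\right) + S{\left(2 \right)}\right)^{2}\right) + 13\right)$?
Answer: $\frac{6235}{2} \approx 3117.5$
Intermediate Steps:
$S{\left(M \right)} = \frac{1}{2 M}$
$\left(-1\right) \left(-2999\right) - - 24 \left(\left(-5 - \left(\left(\left(3 - 3\right) - 2\right) + S{\left(2 \right)}\right)^{2}\right) + 13\right) = \left(-1\right) \left(-2999\right) - - 24 \left(\left(-5 - \left(\left(\left(3 - 3\right) - 2\right) + \frac{1}{2 \cdot 2}\right)^{2}\right) + 13\right) = 2999 - - 24 \left(\left(-5 - \left(\left(0 - 2\right) + \frac{1}{2} \cdot \frac{1}{2}\right)^{2}\right) + 13\right) = 2999 - - 24 \left(\left(-5 - \left(-2 + \frac{1}{4}\right)^{2}\right) + 13\right) = 2999 - - 24 \left(\left(-5 - \left(- \frac{7}{4}\right)^{2}\right) + 13\right) = 2999 - - 24 \left(\left(-5 - \frac{49}{16}\right) + 13\right) = 2999 - - 24 \left(- \frac{129}{16} + 13\right) = 2999 - \left(-24\right) \frac{79}{16} = 2999 - - \frac{237}{2} = 2999 + \frac{237}{2} = \frac{6235}{2}$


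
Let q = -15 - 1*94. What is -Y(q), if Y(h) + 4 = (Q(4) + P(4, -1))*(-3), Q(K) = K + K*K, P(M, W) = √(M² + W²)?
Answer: 64 + 3*√17 ≈ 76.369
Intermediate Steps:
Q(K) = K + K²
q = -109 (q = -15 - 94 = -109)
Y(h) = -64 - 3*√17 (Y(h) = -4 + (4*(1 + 4) + √(4² + (-1)²))*(-3) = -4 + (4*5 + √(16 + 1))*(-3) = -4 + (20 + √17)*(-3) = -4 + (-60 - 3*√17) = -64 - 3*√17)
-Y(q) = -(-64 - 3*√17) = 64 + 3*√17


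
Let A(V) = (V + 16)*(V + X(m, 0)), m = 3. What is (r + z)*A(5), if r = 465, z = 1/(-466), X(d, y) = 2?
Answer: 31853283/466 ≈ 68355.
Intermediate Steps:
z = -1/466 ≈ -0.0021459
A(V) = (2 + V)*(16 + V) (A(V) = (V + 16)*(V + 2) = (16 + V)*(2 + V) = (2 + V)*(16 + V))
(r + z)*A(5) = (465 - 1/466)*(32 + 5² + 18*5) = 216689*(32 + 25 + 90)/466 = (216689/466)*147 = 31853283/466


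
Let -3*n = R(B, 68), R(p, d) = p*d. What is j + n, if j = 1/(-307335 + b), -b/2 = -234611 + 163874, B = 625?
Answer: -2349697501/165861 ≈ -14167.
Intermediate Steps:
b = 141474 (b = -2*(-234611 + 163874) = -2*(-70737) = 141474)
R(p, d) = d*p
j = -1/165861 (j = 1/(-307335 + 141474) = 1/(-165861) = -1/165861 ≈ -6.0291e-6)
n = -42500/3 (n = -68*625/3 = -⅓*42500 = -42500/3 ≈ -14167.)
j + n = -1/165861 - 42500/3 = -2349697501/165861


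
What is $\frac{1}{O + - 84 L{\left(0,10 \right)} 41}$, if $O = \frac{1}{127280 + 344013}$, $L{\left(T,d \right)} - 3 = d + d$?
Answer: $- \frac{471293}{37332061115} \approx -1.2624 \cdot 10^{-5}$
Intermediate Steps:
$L{\left(T,d \right)} = 3 + 2 d$ ($L{\left(T,d \right)} = 3 + \left(d + d\right) = 3 + 2 d$)
$O = \frac{1}{471293} \approx 2.1218 \cdot 10^{-6}$
$\frac{1}{O + - 84 L{\left(0,10 \right)} 41} = \frac{1}{\frac{1}{471293} + - 84 \left(3 + 2 \cdot 10\right) 41} = \frac{1}{\frac{1}{471293} + - 84 \left(3 + 20\right) 41} = \frac{1}{\frac{1}{471293} + \left(-84\right) 23 \cdot 41} = \frac{1}{\frac{1}{471293} - 79212} = \frac{1}{- \frac{37332061115}{471293}} = - \frac{471293}{37332061115}$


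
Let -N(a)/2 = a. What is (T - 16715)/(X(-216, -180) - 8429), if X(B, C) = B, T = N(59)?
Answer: 16833/8645 ≈ 1.9471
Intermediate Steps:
N(a) = -2*a
T = -118 (T = -2*59 = -118)
(T - 16715)/(X(-216, -180) - 8429) = (-118 - 16715)/(-216 - 8429) = -16833/(-8645) = -16833*(-1/8645) = 16833/8645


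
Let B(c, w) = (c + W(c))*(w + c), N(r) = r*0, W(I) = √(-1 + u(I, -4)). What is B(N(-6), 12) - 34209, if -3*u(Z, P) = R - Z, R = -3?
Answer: -34209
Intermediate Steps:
u(Z, P) = 1 + Z/3 (u(Z, P) = -(-3 - Z)/3 = 1 + Z/3)
W(I) = √3*√I/3 (W(I) = √(-1 + (1 + I/3)) = √(I/3) = √3*√I/3)
N(r) = 0
B(c, w) = (c + w)*(c + √3*√c/3) (B(c, w) = (c + √3*√c/3)*(w + c) = (c + √3*√c/3)*(c + w) = (c + w)*(c + √3*√c/3))
B(N(-6), 12) - 34209 = (0² + 0*12 + √3*0^(3/2)/3 + (⅓)*12*√3*√0) - 34209 = (0 + 0 + (⅓)*√3*0 + (⅓)*12*√3*0) - 34209 = (0 + 0 + 0 + 0) - 34209 = 0 - 34209 = -34209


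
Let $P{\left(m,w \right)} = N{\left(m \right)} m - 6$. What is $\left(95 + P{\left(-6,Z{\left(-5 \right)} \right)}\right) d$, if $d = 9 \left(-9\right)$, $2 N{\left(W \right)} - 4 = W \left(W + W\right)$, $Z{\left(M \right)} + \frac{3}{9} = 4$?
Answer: $11259$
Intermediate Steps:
$Z{\left(M \right)} = \frac{11}{3}$ ($Z{\left(M \right)} = - \frac{1}{3} + 4 = \frac{11}{3}$)
$N{\left(W \right)} = 2 + W^{2}$ ($N{\left(W \right)} = 2 + \frac{W \left(W + W\right)}{2} = 2 + \frac{W 2 W}{2} = 2 + \frac{2 W^{2}}{2} = 2 + W^{2}$)
$d = -81$
$P{\left(m,w \right)} = -6 + m \left(2 + m^{2}\right)$ ($P{\left(m,w \right)} = \left(2 + m^{2}\right) m - 6 = m \left(2 + m^{2}\right) - 6 = -6 + m \left(2 + m^{2}\right)$)
$\left(95 + P{\left(-6,Z{\left(-5 \right)} \right)}\right) d = \left(95 - \left(6 + 6 \left(2 + \left(-6\right)^{2}\right)\right)\right) \left(-81\right) = \left(95 - \left(6 + 6 \left(2 + 36\right)\right)\right) \left(-81\right) = \left(95 - 234\right) \left(-81\right) = \left(-139\right) \left(-81\right) = 11259$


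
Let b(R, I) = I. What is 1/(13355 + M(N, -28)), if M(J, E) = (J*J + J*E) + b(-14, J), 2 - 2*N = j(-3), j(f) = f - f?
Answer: 1/13329 ≈ 7.5024e-5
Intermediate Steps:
j(f) = 0
N = 1 (N = 1 - ½*0 = 1 + 0 = 1)
M(J, E) = J + J² + E*J (M(J, E) = (J*J + J*E) + J = (J² + E*J) + J = J + J² + E*J)
1/(13355 + M(N, -28)) = 1/(13355 + 1*(1 - 28 + 1)) = 1/(13355 + 1*(-26)) = 1/(13355 - 26) = 1/13329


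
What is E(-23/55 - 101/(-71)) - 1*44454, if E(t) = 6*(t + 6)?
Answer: -173428758/3905 ≈ -44412.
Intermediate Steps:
E(t) = 36 + 6*t (E(t) = 6*(6 + t) = 36 + 6*t)
E(-23/55 - 101/(-71)) - 1*44454 = (36 + 6*(-23/55 - 101/(-71))) - 1*44454 = (36 + 6*(-23*1/55 - 101*(-1/71))) - 44454 = (36 + 6*(-23/55 + 101/71)) - 44454 = (36 + 6*(3922/3905)) - 44454 = (36 + 23532/3905) - 44454 = 164112/3905 - 44454 = -173428758/3905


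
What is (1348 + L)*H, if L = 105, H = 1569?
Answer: 2279757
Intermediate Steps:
(1348 + L)*H = (1348 + 105)*1569 = 1453*1569 = 2279757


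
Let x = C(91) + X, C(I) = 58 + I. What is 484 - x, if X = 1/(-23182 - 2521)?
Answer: 8610506/25703 ≈ 335.00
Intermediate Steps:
X = -1/25703 (X = 1/(-25703) = -1/25703 ≈ -3.8906e-5)
x = 3829746/25703 (x = (58 + 91) - 1/25703 = 149 - 1/25703 = 3829746/25703 ≈ 149.00)
484 - x = 484 - 1*3829746/25703 = 484 - 3829746/25703 = 8610506/25703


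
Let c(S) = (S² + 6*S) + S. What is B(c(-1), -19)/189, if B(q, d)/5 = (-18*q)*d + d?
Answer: -10355/189 ≈ -54.788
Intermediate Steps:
c(S) = S² + 7*S
B(q, d) = 5*d - 90*d*q (B(q, d) = 5*((-18*q)*d + d) = 5*(-18*d*q + d) = 5*(d - 18*d*q) = 5*d - 90*d*q)
B(c(-1), -19)/189 = (5*(-19)*(1 - (-18)*(7 - 1)))/189 = (5*(-19)*(1 - (-18)*6))*(1/189) = (5*(-19)*(1 - 18*(-6)))*(1/189) = (5*(-19)*(1 + 108))*(1/189) = (5*(-19)*109)*(1/189) = -10355*1/189 = -10355/189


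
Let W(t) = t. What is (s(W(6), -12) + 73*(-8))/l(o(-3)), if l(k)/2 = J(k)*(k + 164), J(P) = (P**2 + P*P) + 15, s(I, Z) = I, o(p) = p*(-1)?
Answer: -289/5511 ≈ -0.052441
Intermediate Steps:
o(p) = -p
J(P) = 15 + 2*P**2 (J(P) = (P**2 + P**2) + 15 = 2*P**2 + 15 = 15 + 2*P**2)
l(k) = 2*(15 + 2*k**2)*(164 + k) (l(k) = 2*((15 + 2*k**2)*(k + 164)) = 2*((15 + 2*k**2)*(164 + k)) = 2*(15 + 2*k**2)*(164 + k))
(s(W(6), -12) + 73*(-8))/l(o(-3)) = (6 + 73*(-8))/((2*(15 + 2*(-1*(-3))**2)*(164 - 1*(-3)))) = (6 - 584)/((2*(15 + 2*3**2)*(164 + 3))) = -578*1/(334*(15 + 2*9)) = -578*1/(334*(15 + 18)) = -578/(2*33*167) = -578/11022 = -578*1/11022 = -289/5511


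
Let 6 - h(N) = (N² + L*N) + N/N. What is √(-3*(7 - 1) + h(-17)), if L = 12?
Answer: 7*I*√2 ≈ 9.8995*I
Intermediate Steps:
h(N) = 5 - N² - 12*N (h(N) = 6 - ((N² + 12*N) + N/N) = 6 - ((N² + 12*N) + 1) = 6 - (1 + N² + 12*N) = 6 + (-1 - N² - 12*N) = 5 - N² - 12*N)
√(-3*(7 - 1) + h(-17)) = √(-3*(7 - 1) + (5 - 1*(-17)² - 12*(-17))) = √(-3*6 + (5 - 1*289 + 204)) = √(-18 + (5 - 289 + 204)) = √(-18 - 80) = √(-98) = 7*I*√2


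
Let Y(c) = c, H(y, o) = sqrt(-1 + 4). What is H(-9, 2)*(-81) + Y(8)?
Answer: 8 - 81*sqrt(3) ≈ -132.30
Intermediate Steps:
H(y, o) = sqrt(3)
H(-9, 2)*(-81) + Y(8) = sqrt(3)*(-81) + 8 = -81*sqrt(3) + 8 = 8 - 81*sqrt(3)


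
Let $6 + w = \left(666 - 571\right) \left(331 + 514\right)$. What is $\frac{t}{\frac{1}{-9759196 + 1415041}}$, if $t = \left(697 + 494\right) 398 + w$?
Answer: $-4625056642485$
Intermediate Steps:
$w = 80269$ ($w = -6 + \left(666 - 571\right) \left(331 + 514\right) = -6 + 95 \cdot 845 = -6 + 80275 = 80269$)
$t = 554287$ ($t = \left(697 + 494\right) 398 + 80269 = 1191 \cdot 398 + 80269 = 474018 + 80269 = 554287$)
$\frac{t}{\frac{1}{-9759196 + 1415041}} = \frac{554287}{\frac{1}{-9759196 + 1415041}} = \frac{554287}{\frac{1}{-8344155}} = \frac{554287}{- \frac{1}{8344155}} = 554287 \left(-8344155\right) = -4625056642485$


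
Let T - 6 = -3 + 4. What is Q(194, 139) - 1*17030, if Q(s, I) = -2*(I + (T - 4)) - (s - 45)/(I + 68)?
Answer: -3584147/207 ≈ -17315.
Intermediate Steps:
T = 7 (T = 6 + (-3 + 4) = 6 + 1 = 7)
Q(s, I) = -6 - 2*I - (-45 + s)/(68 + I) (Q(s, I) = -2*(I + (7 - 4)) - (s - 45)/(I + 68) = -2*(I + 3) - (-45 + s)/(68 + I) = -2*(3 + I) - (-45 + s)/(68 + I) = (-6 - 2*I) - (-45 + s)/(68 + I) = -6 - 2*I - (-45 + s)/(68 + I))
Q(194, 139) - 1*17030 = (-363 - 1*194 - 142*139 - 2*139²)/(68 + 139) - 1*17030 = (-363 - 194 - 19738 - 2*19321)/207 - 17030 = (-363 - 194 - 19738 - 38642)/207 - 17030 = (1/207)*(-58937) - 17030 = -58937/207 - 17030 = -3584147/207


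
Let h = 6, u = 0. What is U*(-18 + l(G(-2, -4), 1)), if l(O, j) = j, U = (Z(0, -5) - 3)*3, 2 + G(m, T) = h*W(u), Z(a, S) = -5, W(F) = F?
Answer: 408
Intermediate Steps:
G(m, T) = -2 (G(m, T) = -2 + 6*0 = -2 + 0 = -2)
U = -24 (U = (-5 - 3)*3 = -8*3 = -24)
U*(-18 + l(G(-2, -4), 1)) = -24*(-18 + 1) = -24*(-17) = 408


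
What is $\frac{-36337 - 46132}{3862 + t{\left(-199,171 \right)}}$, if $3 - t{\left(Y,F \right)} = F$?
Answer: $- \frac{82469}{3694} \approx -22.325$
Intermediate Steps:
$t{\left(Y,F \right)} = 3 - F$
$\frac{-36337 - 46132}{3862 + t{\left(-199,171 \right)}} = \frac{-36337 - 46132}{3862 + \left(3 - 171\right)} = - \frac{82469}{3862 + \left(3 - 171\right)} = - \frac{82469}{3862 - 168} = - \frac{82469}{3694}$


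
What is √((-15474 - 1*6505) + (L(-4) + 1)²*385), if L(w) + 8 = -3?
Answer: √16521 ≈ 128.53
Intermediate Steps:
L(w) = -11 (L(w) = -8 - 3 = -11)
√((-15474 - 1*6505) + (L(-4) + 1)²*385) = √((-15474 - 1*6505) + (-11 + 1)²*385) = √((-15474 - 6505) + (-10)²*385) = √(-21979 + 100*385) = √(-21979 + 38500) = √16521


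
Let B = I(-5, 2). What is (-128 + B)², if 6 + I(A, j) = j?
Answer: 17424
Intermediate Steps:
I(A, j) = -6 + j
B = -4 (B = -6 + 2 = -4)
(-128 + B)² = (-128 - 4)² = (-132)² = 17424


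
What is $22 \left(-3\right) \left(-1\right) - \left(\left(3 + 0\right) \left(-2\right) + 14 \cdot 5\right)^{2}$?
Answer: $-4030$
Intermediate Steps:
$22 \left(-3\right) \left(-1\right) - \left(\left(3 + 0\right) \left(-2\right) + 14 \cdot 5\right)^{2} = \left(-66\right) \left(-1\right) - \left(3 \left(-2\right) + 70\right)^{2} = 66 - \left(-6 + 70\right)^{2} = 66 - 64^{2} = 66 - 4096 = -4030$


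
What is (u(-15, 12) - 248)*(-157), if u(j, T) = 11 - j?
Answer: 34854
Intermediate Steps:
(u(-15, 12) - 248)*(-157) = ((11 - 1*(-15)) - 248)*(-157) = ((11 + 15) - 248)*(-157) = (26 - 248)*(-157) = -222*(-157) = 34854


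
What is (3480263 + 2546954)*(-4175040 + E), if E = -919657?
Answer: -30706844368249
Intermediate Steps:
(3480263 + 2546954)*(-4175040 + E) = (3480263 + 2546954)*(-4175040 - 919657) = 6027217*(-5094697) = -30706844368249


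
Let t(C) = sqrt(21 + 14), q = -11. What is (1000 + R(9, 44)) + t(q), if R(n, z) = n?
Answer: 1009 + sqrt(35) ≈ 1014.9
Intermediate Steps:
t(C) = sqrt(35)
(1000 + R(9, 44)) + t(q) = (1000 + 9) + sqrt(35) = 1009 + sqrt(35)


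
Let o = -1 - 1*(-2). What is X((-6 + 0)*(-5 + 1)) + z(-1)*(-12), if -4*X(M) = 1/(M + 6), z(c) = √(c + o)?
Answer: -1/120 ≈ -0.0083333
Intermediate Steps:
o = 1 (o = -1 + 2 = 1)
z(c) = √(1 + c) (z(c) = √(c + 1) = √(1 + c))
X(M) = -1/(4*(6 + M)) (X(M) = -1/(4*(M + 6)) = -1/(4*(6 + M)))
X((-6 + 0)*(-5 + 1)) + z(-1)*(-12) = -1/(24 + 4*((-6 + 0)*(-5 + 1))) + √(1 - 1)*(-12) = -1/(24 + 4*(-6*(-4))) + √0*(-12) = -1/(24 + 4*24) + 0*(-12) = -1/(24 + 96) + 0 = -1/120 + 0 = -1/120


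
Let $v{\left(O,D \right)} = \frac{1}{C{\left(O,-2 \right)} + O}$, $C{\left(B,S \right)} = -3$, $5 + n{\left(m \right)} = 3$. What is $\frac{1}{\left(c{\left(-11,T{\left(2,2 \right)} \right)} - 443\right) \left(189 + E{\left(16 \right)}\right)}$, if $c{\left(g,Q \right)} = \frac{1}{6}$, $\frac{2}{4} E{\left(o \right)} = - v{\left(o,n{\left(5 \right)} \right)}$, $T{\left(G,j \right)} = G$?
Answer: $- \frac{78}{6522935} \approx -1.1958 \cdot 10^{-5}$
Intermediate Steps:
$n{\left(m \right)} = -2$ ($n{\left(m \right)} = -5 + 3 = -2$)
$v{\left(O,D \right)} = \frac{1}{-3 + O}$
$E{\left(o \right)} = - \frac{2}{-3 + o}$ ($E{\left(o \right)} = 2 \left(- \frac{1}{-3 + o}\right) = - \frac{2}{-3 + o}$)
$c{\left(g,Q \right)} = \frac{1}{6}$
$\frac{1}{\left(c{\left(-11,T{\left(2,2 \right)} \right)} - 443\right) \left(189 + E{\left(16 \right)}\right)} = \frac{1}{\left(\frac{1}{6} - 443\right) \left(189 - \frac{2}{-3 + 16}\right)} = \frac{1}{\left(- \frac{2657}{6}\right) \left(189 - \frac{2}{13}\right)} = \frac{1}{\left(- \frac{2657}{6}\right) \frac{2455}{13}} = \frac{1}{- \frac{6522935}{78}} = - \frac{78}{6522935}$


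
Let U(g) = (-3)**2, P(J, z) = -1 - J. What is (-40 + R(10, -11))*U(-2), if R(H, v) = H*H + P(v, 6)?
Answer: 630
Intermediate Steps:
R(H, v) = -1 + H**2 - v (R(H, v) = H*H + (-1 - v) = H**2 + (-1 - v) = -1 + H**2 - v)
U(g) = 9
(-40 + R(10, -11))*U(-2) = (-40 + (-1 + 10**2 - 1*(-11)))*9 = (-40 + (-1 + 100 + 11))*9 = (-40 + 110)*9 = 70*9 = 630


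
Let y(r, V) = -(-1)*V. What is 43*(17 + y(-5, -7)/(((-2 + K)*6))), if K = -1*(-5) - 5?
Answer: 9073/12 ≈ 756.08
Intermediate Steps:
K = 0 (K = 5 - 5 = 0)
y(r, V) = V
43*(17 + y(-5, -7)/(((-2 + K)*6))) = 43*(17 - 7*1/(6*(-2 + 0))) = 43*(17 - 7/((-2*6))) = 43*(17 - 7/(-12)) = 43*(17 - 7*(-1/12)) = 43*(17 + 7/12) = 43*(211/12) = 9073/12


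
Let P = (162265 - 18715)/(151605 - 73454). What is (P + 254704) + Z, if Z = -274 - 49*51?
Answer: 19688803131/78151 ≈ 2.5193e+5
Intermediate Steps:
Z = -2773 (Z = -274 - 2499 = -2773)
P = 143550/78151 ≈ 1.8368
(P + 254704) + Z = (143550/78151 + 254704) - 2773 = 19905515854/78151 - 2773 = 19688803131/78151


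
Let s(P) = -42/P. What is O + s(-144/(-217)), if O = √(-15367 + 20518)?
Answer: -1519/24 + √5151 ≈ 8.4788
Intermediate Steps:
O = √5151 ≈ 71.771
O + s(-144/(-217)) = √5151 - 42/((-144/(-217))) = √5151 - 42/((-144*(-1/217))) = √5151 - 42/144/217 = √5151 - 42*217/144 = √5151 - 1519/24 = -1519/24 + √5151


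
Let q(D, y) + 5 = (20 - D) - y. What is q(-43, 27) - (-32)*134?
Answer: 4319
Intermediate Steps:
q(D, y) = 15 - D - y (q(D, y) = -5 + ((20 - D) - y) = -5 + (20 - D - y) = 15 - D - y)
q(-43, 27) - (-32)*134 = (15 - 1*(-43) - 1*27) - (-32)*134 = (15 + 43 - 27) - 1*(-4288) = 31 + 4288 = 4319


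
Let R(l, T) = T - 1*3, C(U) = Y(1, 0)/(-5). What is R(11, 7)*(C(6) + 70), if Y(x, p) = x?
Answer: 1396/5 ≈ 279.20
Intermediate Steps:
C(U) = -⅕ (C(U) = 1/(-5) = 1*(-⅕) = -⅕)
R(l, T) = -3 + T (R(l, T) = T - 3 = -3 + T)
R(11, 7)*(C(6) + 70) = (-3 + 7)*(-⅕ + 70) = 4*(349/5) = 1396/5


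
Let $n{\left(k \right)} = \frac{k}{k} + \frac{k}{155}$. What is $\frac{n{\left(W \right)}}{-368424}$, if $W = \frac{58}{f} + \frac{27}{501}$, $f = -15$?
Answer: $- \frac{94681}{35762457150} \approx -2.6475 \cdot 10^{-6}$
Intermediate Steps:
$W = - \frac{9551}{2505}$ ($W = \frac{58}{-15} + \frac{27}{501} = 58 \left(- \frac{1}{15}\right) + 27 \cdot \frac{1}{501} = - \frac{58}{15} + \frac{9}{167} = - \frac{9551}{2505} \approx -3.8128$)
$n{\left(k \right)} = 1 + \frac{k}{155}$ ($n{\left(k \right)} = 1 + k \frac{1}{155} = 1 + \frac{k}{155}$)
$\frac{n{\left(W \right)}}{-368424} = \frac{1 + \frac{1}{155} \left(- \frac{9551}{2505}\right)}{-368424} = \left(1 - \frac{9551}{388275}\right) \left(- \frac{1}{368424}\right) = \frac{378724}{388275} \left(- \frac{1}{368424}\right) = - \frac{94681}{35762457150}$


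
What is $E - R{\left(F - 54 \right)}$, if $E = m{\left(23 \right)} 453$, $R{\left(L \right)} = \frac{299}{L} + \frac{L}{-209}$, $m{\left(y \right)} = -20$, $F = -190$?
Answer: $- \frac{462020805}{50996} \approx -9059.9$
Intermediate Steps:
$R{\left(L \right)} = \frac{299}{L} - \frac{L}{209}$ ($R{\left(L \right)} = \frac{299}{L} + L \left(- \frac{1}{209}\right) = \frac{299}{L} - \frac{L}{209}$)
$E = -9060$ ($E = \left(-20\right) 453 = -9060$)
$E - R{\left(F - 54 \right)} = -9060 - \left(\frac{299}{-190 - 54} - \frac{-190 - 54}{209}\right) = -9060 - \left(\frac{299}{-244} - - \frac{244}{209}\right) = -9060 - \left(299 \left(- \frac{1}{244}\right) + \frac{244}{209}\right) = -9060 - \left(- \frac{299}{244} + \frac{244}{209}\right) = -9060 - - \frac{2955}{50996} = -9060 + \frac{2955}{50996} = - \frac{462020805}{50996}$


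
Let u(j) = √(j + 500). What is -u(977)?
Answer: -√1477 ≈ -38.432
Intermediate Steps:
u(j) = √(500 + j)
-u(977) = -√(500 + 977) = -√1477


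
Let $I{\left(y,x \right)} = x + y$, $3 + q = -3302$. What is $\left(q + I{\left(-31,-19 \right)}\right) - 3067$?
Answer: $-6422$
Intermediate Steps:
$q = -3305$ ($q = -3 - 3302 = -3305$)
$\left(q + I{\left(-31,-19 \right)}\right) - 3067 = \left(-3305 - 50\right) - 3067 = -3355 - 3067 = -6422$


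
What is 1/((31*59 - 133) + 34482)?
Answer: 1/36178 ≈ 2.7641e-5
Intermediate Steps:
1/((31*59 - 133) + 34482) = 1/((1829 - 133) + 34482) = 1/(1696 + 34482) = 1/36178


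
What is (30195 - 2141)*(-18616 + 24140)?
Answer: 154970296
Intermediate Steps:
(30195 - 2141)*(-18616 + 24140) = 28054*5524 = 154970296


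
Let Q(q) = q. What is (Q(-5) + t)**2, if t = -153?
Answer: 24964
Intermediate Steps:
(Q(-5) + t)**2 = (-5 - 153)**2 = (-158)**2 = 24964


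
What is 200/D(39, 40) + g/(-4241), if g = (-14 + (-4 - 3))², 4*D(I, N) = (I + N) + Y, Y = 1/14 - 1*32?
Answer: 47208581/2794819 ≈ 16.891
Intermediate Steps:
Y = -447/14 (Y = 1/14 - 32 = -447/14 ≈ -31.929)
D(I, N) = -447/56 + I/4 + N/4 (D(I, N) = ((I + N) - 447/14)/4 = (-447/14 + I + N)/4 = -447/56 + I/4 + N/4)
g = 441 (g = (-14 - 7)² = (-21)² = 441)
200/D(39, 40) + g/(-4241) = 200/(-447/56 + (¼)*39 + (¼)*40) + 441/(-4241) = 200/(-447/56 + 39/4 + 10) + 441*(-1/4241) = 200/(659/56) - 441/4241 = 200*(56/659) - 441/4241 = 11200/659 - 441/4241 = 47208581/2794819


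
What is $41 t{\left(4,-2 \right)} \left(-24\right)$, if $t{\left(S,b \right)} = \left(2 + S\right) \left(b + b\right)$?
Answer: $23616$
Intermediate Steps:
$t{\left(S,b \right)} = 2 b \left(2 + S\right)$ ($t{\left(S,b \right)} = \left(2 + S\right) 2 b = 2 b \left(2 + S\right)$)
$41 t{\left(4,-2 \right)} \left(-24\right) = 41 \cdot 2 \left(-2\right) \left(2 + 4\right) \left(-24\right) = 41 \cdot 2 \left(-2\right) 6 \left(-24\right) = 41 \left(-24\right) \left(-24\right) = \left(-984\right) \left(-24\right) = 23616$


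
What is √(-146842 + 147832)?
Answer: 3*√110 ≈ 31.464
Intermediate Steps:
√(-146842 + 147832) = √990 = 3*√110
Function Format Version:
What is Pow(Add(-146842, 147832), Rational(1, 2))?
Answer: Mul(3, Pow(110, Rational(1, 2))) ≈ 31.464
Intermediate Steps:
Pow(Add(-146842, 147832), Rational(1, 2)) = Pow(990, Rational(1, 2)) = Mul(3, Pow(110, Rational(1, 2)))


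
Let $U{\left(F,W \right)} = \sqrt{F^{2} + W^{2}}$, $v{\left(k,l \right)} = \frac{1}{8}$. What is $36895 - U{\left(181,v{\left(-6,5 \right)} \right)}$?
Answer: $36895 - \frac{\sqrt{2096705}}{8} \approx 36714.0$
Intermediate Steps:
$v{\left(k,l \right)} = \frac{1}{8}$
$36895 - U{\left(181,v{\left(-6,5 \right)} \right)} = 36895 - \sqrt{181^{2} + \left(\frac{1}{8}\right)^{2}} = 36895 - \sqrt{32761 + \frac{1}{64}} = 36895 - \sqrt{\frac{2096705}{64}} = 36895 - \frac{\sqrt{2096705}}{8}$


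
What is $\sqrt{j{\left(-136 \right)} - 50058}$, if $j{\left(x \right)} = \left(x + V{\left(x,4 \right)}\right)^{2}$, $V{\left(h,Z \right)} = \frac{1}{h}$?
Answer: $\frac{i \sqrt{583733759}}{136} \approx 177.65 i$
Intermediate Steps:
$j{\left(x \right)} = \left(x + \frac{1}{x}\right)^{2}$
$\sqrt{j{\left(-136 \right)} - 50058} = \sqrt{\frac{\left(1 + \left(-136\right)^{2}\right)^{2}}{18496} - 50058} = \sqrt{\frac{\left(1 + 18496\right)^{2}}{18496} - 50058} = \sqrt{\frac{18497^{2}}{18496} - 50058} = \sqrt{\frac{1}{18496} \cdot 342139009 - 50058} = \sqrt{\frac{342139009}{18496} - 50058} = \sqrt{- \frac{583733759}{18496}} = \frac{i \sqrt{583733759}}{136}$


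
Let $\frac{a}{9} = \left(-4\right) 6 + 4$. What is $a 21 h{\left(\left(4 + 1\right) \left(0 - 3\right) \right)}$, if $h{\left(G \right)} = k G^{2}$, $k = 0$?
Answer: $0$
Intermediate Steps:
$a = -180$ ($a = 9 \left(\left(-4\right) 6 + 4\right) = 9 \left(-24 + 4\right) = 9 \left(-20\right) = -180$)
$h{\left(G \right)} = 0$ ($h{\left(G \right)} = 0 G^{2} = 0$)
$a 21 h{\left(\left(4 + 1\right) \left(0 - 3\right) \right)} = \left(-180\right) 21 \cdot 0 = \left(-3780\right) 0 = 0$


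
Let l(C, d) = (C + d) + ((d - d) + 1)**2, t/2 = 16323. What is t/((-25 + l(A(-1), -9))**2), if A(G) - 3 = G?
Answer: 32646/961 ≈ 33.971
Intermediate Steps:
A(G) = 3 + G
t = 32646 (t = 2*16323 = 32646)
l(C, d) = 1 + C + d (l(C, d) = (C + d) + (0 + 1)**2 = (C + d) + 1**2 = (C + d) + 1 = 1 + C + d)
t/((-25 + l(A(-1), -9))**2) = 32646/((-25 + (1 + (3 - 1) - 9))**2) = 32646/((-25 + (1 + 2 - 9))**2) = 32646/((-25 - 6)**2) = 32646/((-31)**2) = 32646/961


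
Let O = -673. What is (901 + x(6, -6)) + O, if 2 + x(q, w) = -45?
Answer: 181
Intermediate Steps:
x(q, w) = -47 (x(q, w) = -2 - 45 = -47)
(901 + x(6, -6)) + O = (901 - 47) - 673 = 854 - 673 = 181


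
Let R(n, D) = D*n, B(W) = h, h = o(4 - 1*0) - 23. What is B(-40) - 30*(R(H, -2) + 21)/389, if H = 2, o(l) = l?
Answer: -7901/389 ≈ -20.311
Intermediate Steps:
h = -19 (h = (4 - 1*0) - 23 = (4 + 0) - 23 = 4 - 23 = -19)
B(W) = -19
B(-40) - 30*(R(H, -2) + 21)/389 = -19 - 30*(-2*2 + 21)/389 = -19 - 30*(-4 + 21)*(1/389) = -19 - 30*17*(1/389) = -19 - 510*1/389 = -19 - 510/389 = -7901/389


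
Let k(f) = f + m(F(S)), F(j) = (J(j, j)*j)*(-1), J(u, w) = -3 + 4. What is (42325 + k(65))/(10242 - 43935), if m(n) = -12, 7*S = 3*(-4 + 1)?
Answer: -14126/11231 ≈ -1.2578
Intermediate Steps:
S = -9/7 (S = (3*(-4 + 1))/7 = (3*(-3))/7 = (⅐)*(-9) = -9/7 ≈ -1.2857)
J(u, w) = 1
F(j) = -j (F(j) = (1*j)*(-1) = j*(-1) = -j)
k(f) = -12 + f (k(f) = f - 12 = -12 + f)
(42325 + k(65))/(10242 - 43935) = (42325 + (-12 + 65))/(10242 - 43935) = (42325 + 53)/(-33693) = 42378*(-1/33693) = -14126/11231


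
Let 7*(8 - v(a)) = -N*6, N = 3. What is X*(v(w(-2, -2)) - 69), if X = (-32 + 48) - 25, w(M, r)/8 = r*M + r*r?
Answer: 3681/7 ≈ 525.86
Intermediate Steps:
w(M, r) = 8*r² + 8*M*r (w(M, r) = 8*(r*M + r*r) = 8*(M*r + r²) = 8*(r² + M*r) = 8*r² + 8*M*r)
v(a) = 74/7 (v(a) = 8 - (-1*3)*6/7 = 8 - (-3)*6/7 = 8 - ⅐*(-18) = 8 + 18/7 = 74/7)
X = -9 (X = 16 - 25 = -9)
X*(v(w(-2, -2)) - 69) = -9*(74/7 - 69) = -9*(-409/7) = 3681/7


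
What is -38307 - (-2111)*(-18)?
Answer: -76305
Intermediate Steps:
-38307 - (-2111)*(-18) = -38307 - 1*37998 = -38307 - 37998 = -76305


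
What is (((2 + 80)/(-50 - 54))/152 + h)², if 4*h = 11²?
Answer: 57147293025/62473216 ≈ 914.75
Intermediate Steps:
h = 121/4 (h = (¼)*11² = (¼)*121 = 121/4 ≈ 30.250)
(((2 + 80)/(-50 - 54))/152 + h)² = (((2 + 80)/(-50 - 54))/152 + 121/4)² = ((82/(-104))*(1/152) + 121/4)² = ((82*(-1/104))*(1/152) + 121/4)² = (-41/52*1/152 + 121/4)² = (-41/7904 + 121/4)² = (239055/7904)² = 57147293025/62473216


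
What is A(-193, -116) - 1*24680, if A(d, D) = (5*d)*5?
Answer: -29505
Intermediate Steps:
A(d, D) = 25*d
A(-193, -116) - 1*24680 = 25*(-193) - 1*24680 = -4825 - 24680 = -29505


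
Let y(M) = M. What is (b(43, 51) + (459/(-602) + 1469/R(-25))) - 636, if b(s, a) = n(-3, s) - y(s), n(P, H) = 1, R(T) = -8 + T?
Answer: -14368633/19866 ≈ -723.28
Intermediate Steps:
b(s, a) = 1 - s
(b(43, 51) + (459/(-602) + 1469/R(-25))) - 636 = ((1 - 1*43) + (459/(-602) + 1469/(-8 - 25))) - 636 = ((1 - 43) + (459*(-1/602) + 1469/(-33))) - 636 = (-42 + (-459/602 + 1469*(-1/33))) - 636 = (-42 + (-459/602 - 1469/33)) - 636 = (-42 - 899485/19866) - 636 = -1733857/19866 - 636 = -14368633/19866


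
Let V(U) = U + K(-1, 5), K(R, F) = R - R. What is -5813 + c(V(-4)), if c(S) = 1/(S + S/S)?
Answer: -17440/3 ≈ -5813.3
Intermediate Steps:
K(R, F) = 0
V(U) = U (V(U) = U + 0 = U)
c(S) = 1/(1 + S) (c(S) = 1/(S + 1) = 1/(1 + S))
-5813 + c(V(-4)) = -5813 + 1/(1 - 4) = -5813 + 1/(-3) = -5813 - ⅓ = -17440/3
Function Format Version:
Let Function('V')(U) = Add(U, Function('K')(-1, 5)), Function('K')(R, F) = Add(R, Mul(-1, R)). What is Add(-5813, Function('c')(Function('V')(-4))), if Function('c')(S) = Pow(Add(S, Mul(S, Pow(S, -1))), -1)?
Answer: Rational(-17440, 3) ≈ -5813.3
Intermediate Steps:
Function('K')(R, F) = 0
Function('V')(U) = U (Function('V')(U) = Add(U, 0) = U)
Function('c')(S) = Pow(Add(1, S), -1) (Function('c')(S) = Pow(Add(S, 1), -1) = Pow(Add(1, S), -1))
Add(-5813, Function('c')(Function('V')(-4))) = Add(-5813, Pow(Add(1, -4), -1)) = Add(-5813, Pow(-3, -1)) = Add(-5813, Rational(-1, 3)) = Rational(-17440, 3)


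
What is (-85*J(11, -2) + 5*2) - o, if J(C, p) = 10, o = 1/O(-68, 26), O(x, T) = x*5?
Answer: -285599/340 ≈ -840.00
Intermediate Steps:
O(x, T) = 5*x
o = -1/340 (o = 1/(5*(-68)) = 1/(-340) = -1/340 ≈ -0.0029412)
(-85*J(11, -2) + 5*2) - o = (-85*10 + 5*2) - 1*(-1/340) = (-850 + 10) + 1/340 = -840 + 1/340 = -285599/340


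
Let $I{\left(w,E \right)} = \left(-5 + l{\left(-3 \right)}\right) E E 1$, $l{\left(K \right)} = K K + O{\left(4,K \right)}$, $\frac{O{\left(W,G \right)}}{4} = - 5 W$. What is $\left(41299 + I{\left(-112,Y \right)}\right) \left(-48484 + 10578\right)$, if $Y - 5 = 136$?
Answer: $55708818242$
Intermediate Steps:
$Y = 141$ ($Y = 5 + 136 = 141$)
$O{\left(W,G \right)} = - 20 W$ ($O{\left(W,G \right)} = 4 \left(- 5 W\right) = - 20 W$)
$l{\left(K \right)} = -80 + K^{2}$ ($l{\left(K \right)} = K K - 80 = K^{2} - 80 = -80 + K^{2}$)
$I{\left(w,E \right)} = - 76 E^{2}$ ($I{\left(w,E \right)} = \left(-5 - \left(80 - \left(-3\right)^{2}\right)\right) E E 1 = \left(-5 + \left(-80 + 9\right)\right) E^{2} \cdot 1 = \left(-5 - 71\right) E^{2} = - 76 E^{2}$)
$\left(41299 + I{\left(-112,Y \right)}\right) \left(-48484 + 10578\right) = \left(41299 - 76 \cdot 141^{2}\right) \left(-48484 + 10578\right) = \left(41299 - 1510956\right) \left(-37906\right) = \left(-1469657\right) \left(-37906\right) = 55708818242$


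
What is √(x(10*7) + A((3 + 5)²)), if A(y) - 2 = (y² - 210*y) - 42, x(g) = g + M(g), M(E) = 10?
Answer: 2*I*√2326 ≈ 96.457*I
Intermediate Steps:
x(g) = 10 + g (x(g) = g + 10 = 10 + g)
A(y) = -40 + y² - 210*y (A(y) = 2 + ((y² - 210*y) - 42) = 2 + (-42 + y² - 210*y) = -40 + y² - 210*y)
√(x(10*7) + A((3 + 5)²)) = √((10 + 10*7) + (-40 + ((3 + 5)²)² - 210*(3 + 5)²)) = √((10 + 70) + (-40 + (8²)² - 210*8²)) = √(80 + (-40 + 64² - 210*64)) = √(80 + (-40 + 4096 - 13440)) = √(80 - 9384) = √(-9304) = 2*I*√2326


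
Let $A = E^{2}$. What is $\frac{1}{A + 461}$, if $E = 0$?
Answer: $\frac{1}{461} \approx 0.0021692$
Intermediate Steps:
$A = 0$ ($A = 0^{2} = 0$)
$\frac{1}{A + 461} = \frac{1}{0 + 461} = \frac{1}{461}$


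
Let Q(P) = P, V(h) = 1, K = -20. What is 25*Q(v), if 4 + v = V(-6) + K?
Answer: -575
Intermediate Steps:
v = -23 (v = -4 + (1 - 20) = -4 - 19 = -23)
25*Q(v) = 25*(-23) = -575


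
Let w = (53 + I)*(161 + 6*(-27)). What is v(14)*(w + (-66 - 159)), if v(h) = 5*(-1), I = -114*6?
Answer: -2030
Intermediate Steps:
I = -684
w = 631 (w = (53 - 684)*(161 + 6*(-27)) = -631*(161 - 162) = -631*(-1) = 631)
v(h) = -5
v(14)*(w + (-66 - 159)) = -5*(631 + (-66 - 159)) = -5*(631 - 225) = -5*406 = -2030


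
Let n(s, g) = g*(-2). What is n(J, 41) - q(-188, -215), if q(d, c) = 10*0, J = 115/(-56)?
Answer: -82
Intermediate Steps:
J = -115/56 (J = 115*(-1/56) = -115/56 ≈ -2.0536)
q(d, c) = 0
n(s, g) = -2*g
n(J, 41) - q(-188, -215) = -2*41 - 1*0 = -82 + 0 = -82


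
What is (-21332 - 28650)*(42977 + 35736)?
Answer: -3934233166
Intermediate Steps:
(-21332 - 28650)*(42977 + 35736) = -49982*78713 = -3934233166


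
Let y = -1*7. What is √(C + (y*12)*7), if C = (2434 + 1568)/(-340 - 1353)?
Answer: 3*I*√188014422/1693 ≈ 24.297*I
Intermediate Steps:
C = -4002/1693 (C = 4002/(-1693) = 4002*(-1/1693) = -4002/1693 ≈ -2.3638)
y = -7
√(C + (y*12)*7) = √(-4002/1693 - 7*12*7) = √(-4002/1693 - 84*7) = √(-4002/1693 - 588) = √(-999486/1693) = 3*I*√188014422/1693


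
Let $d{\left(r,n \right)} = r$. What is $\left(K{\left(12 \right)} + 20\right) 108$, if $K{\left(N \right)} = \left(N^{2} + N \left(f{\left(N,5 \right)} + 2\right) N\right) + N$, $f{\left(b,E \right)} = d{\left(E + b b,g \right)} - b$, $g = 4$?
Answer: $2180736$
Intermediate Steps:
$f{\left(b,E \right)} = E + b^{2} - b$ ($f{\left(b,E \right)} = \left(E + b b\right) - b = \left(E + b^{2}\right) - b = E + b^{2} - b$)
$K{\left(N \right)} = N + N^{2} + N^{2} \left(7 + N^{2} - N\right)$ ($K{\left(N \right)} = \left(N^{2} + N \left(\left(5 + N^{2} - N\right) + 2\right) N\right) + N = \left(N^{2} + N \left(7 + N^{2} - N\right) N\right) + N = \left(N^{2} + N^{2} \left(7 + N^{2} - N\right)\right) + N = N + N^{2} + N^{2} \left(7 + N^{2} - N\right)$)
$\left(K{\left(12 \right)} + 20\right) 108 = \left(12 \left(1 + 12^{3} - 12^{2} + 8 \cdot 12\right) + 20\right) 108 = \left(12 \left(1 + 1728 - 144 + 96\right) + 20\right) 108 = \left(12 \cdot 1681 + 20\right) 108 = \left(20172 + 20\right) 108 = 20192 \cdot 108 = 2180736$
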